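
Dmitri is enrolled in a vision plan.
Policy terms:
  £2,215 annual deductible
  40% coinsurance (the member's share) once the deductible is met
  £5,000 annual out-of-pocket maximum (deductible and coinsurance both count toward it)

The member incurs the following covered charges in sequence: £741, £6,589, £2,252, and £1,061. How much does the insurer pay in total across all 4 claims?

£5,643

Claim 1 — £741: all of it applies to the deductible. Member pays £741; OOP now £741. Insurer: £741 − £741 = £0.
Claim 2 — £6,589: £1,474 to deductible, leaving £5,115; member's 40% is £2,046. Cost to member: £3,520. OOP to date £4,261. Insurer: £6,589 − £3,520 = £3,069.
Claim 3 — £2,252: 40% coinsurance on £2,252 = £900.80. That would push OOP to £5,161.80, over the £5,000 cap, so member pays £5,000 − £4,261 = £739. Insurer: £2,252 − £739 = £1,513.
Claim 4 — £1,061: 40% coinsurance on £1,061 = £424.40. OOP would hit £5,424.40 > £5,000, so the cap limits the member to £5,000 − £5,000 = £0. Insurer: £1,061 − £0 = £1,061.
Insurer total: £0 + £3,069 + £1,513 + £1,061 = £5,643.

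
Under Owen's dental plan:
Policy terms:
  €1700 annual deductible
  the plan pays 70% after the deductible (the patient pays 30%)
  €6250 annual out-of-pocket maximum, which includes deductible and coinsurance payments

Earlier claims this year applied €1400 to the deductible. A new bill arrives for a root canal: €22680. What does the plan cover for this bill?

€17830

Deductible still to meet: €1700 − €1400 = €300.
That leaves €22680 − €300 = €22380 for coinsurance.
30% of €22380 = €6714 falls to the patient.
Patient responsibility before any cap: €300 + €6714 = €7014.
Year-to-date out-of-pocket would reach €1400 + €7014 = €8414, above the €6250 maximum, so the patient pays only €6250 − €1400 = €4850.
The plan picks up €22680 − €4850 = €17830.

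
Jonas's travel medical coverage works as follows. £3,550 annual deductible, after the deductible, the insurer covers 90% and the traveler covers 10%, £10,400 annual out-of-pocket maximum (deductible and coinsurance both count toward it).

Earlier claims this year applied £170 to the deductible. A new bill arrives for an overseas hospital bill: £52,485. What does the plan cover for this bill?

£170 of the £3,550 deductible is already met, leaving £3,380.
The remaining £49,105 (= £52,485 − £3,380) moves to coinsurance.
Traveler's 10% share of £49,105 is £4,910.50.
So the traveler owes £3,380 + £4,910.50 = £8,290.50 before any cap.
Cumulative spending £170 + £8,290.50 = £8,460.50 stays under the £10,400 maximum.
Insurer pays the balance: £52,485 − £8,290.50 = £44,194.50.

£44,194.50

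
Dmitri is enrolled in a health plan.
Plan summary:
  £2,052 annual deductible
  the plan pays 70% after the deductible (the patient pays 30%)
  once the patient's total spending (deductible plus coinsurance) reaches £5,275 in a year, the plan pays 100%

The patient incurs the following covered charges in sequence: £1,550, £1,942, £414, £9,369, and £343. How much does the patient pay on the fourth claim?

Claim 1 (£1,550): all of it applies to the deductible. Patient pays £1,550; OOP now £1,550.
Claim 2 (£1,942): £502 to deductible, leaving £1,440; coinsurance £1,440 × 30% = £432. Patient pays £934; OOP now £2,484.
Claim 3 (£414): deductible met; 30% of £414 = £124.20. Cost to patient: £124.20. OOP to date £2,608.20.
Claim 4 (£9,369): deductible met; 30% of £9,369 = £2,810.70. Adding that to £2,608.20 gives £5,418.90, past the £5,275 cap; patient pays only £5,275 − £2,608.20 = £2,666.80.

£2,666.80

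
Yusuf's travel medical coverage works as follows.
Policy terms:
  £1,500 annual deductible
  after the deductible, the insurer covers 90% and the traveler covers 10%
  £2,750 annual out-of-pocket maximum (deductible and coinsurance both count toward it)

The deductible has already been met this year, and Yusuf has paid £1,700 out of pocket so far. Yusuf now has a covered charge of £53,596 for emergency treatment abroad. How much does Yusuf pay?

£1,050

The deductible is already satisfied, so the full bill goes to coinsurance.
Traveler's 10% share of £53,596 is £5,359.60.
Adding £5,359.60 to the £1,700 already spent would give £7,059.60, which exceeds the £2,750 cap; the traveler pays just £2,750 − £1,700 = £1,050.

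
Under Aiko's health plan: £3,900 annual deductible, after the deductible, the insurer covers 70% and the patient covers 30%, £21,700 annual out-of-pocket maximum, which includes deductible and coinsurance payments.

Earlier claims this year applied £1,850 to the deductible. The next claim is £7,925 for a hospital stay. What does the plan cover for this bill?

£4,112.50

Deductible still to meet: £3,900 − £1,850 = £2,050.
The remaining £5,875 (= £7,925 − £2,050) moves to coinsurance.
Patient's 30% share of £5,875 is £1,762.50.
Patient responsibility before any cap: £2,050 + £1,762.50 = £3,812.50.
Total out-of-pocket so far would be £1,850 + £3,812.50 = £5,662.50, below the £21,700 cap — no reduction.
The insurer covers the remainder: £7,925 − £3,812.50 = £4,112.50.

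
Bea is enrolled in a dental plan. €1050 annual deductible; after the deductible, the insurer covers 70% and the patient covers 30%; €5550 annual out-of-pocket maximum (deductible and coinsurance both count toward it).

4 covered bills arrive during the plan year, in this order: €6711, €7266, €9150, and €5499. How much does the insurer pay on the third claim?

€8528.10

#1 (€6711): €1050 to deductible, leaving €5661; 30% of €5661 = €1698.30. Cost to patient: €2748.30. OOP to date €2748.30. Plan pays €6711 − €2748.30 = €3962.70.
#2 (€7266): deductible already satisfied, so patient's share is 30% × €7266 = €2179.80. Patient pays €2179.80; OOP now €4928.10. Insurer: €7266 − €2179.80 = €5086.20.
#3 (€9150): 30% coinsurance on €9150 = €2745. Adding that to €4928.10 gives €7673.10, past the €5550 cap; patient pays only €5550 − €4928.10 = €621.90. Plan pays €9150 − €621.90 = €8528.10.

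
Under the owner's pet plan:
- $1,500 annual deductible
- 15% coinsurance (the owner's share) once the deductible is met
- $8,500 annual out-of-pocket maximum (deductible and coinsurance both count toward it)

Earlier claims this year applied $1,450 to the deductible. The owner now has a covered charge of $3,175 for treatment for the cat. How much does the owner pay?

$518.75

$1,450 of the $1,500 deductible is already met, leaving $50.
After the $50 deductible portion, $3,175 − $50 = $3,125 is subject to coinsurance.
Owner's 15% share of $3,125 is $468.75.
So the owner owes $50 + $468.75 = $518.75 before any cap.
Total out-of-pocket so far would be $1,450 + $518.75 = $1,968.75, below the $8,500 cap — no reduction.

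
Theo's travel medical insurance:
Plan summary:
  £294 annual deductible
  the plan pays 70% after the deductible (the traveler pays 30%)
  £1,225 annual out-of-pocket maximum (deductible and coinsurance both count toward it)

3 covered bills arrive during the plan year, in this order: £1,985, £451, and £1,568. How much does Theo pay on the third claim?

Claim 1 — £1,985: £294 finishes the deductible; £1,691 goes to coinsurance; traveler's 30% is £507.30. Traveler owes £801.30 (running OOP £801.30).
Claim 2 — £451: 30% coinsurance on £451 = £135.30. Traveler owes £135.30 (running OOP £936.60).
Claim 3 — £1,568: 30% coinsurance on £1,568 = £470.40. That would push OOP to £1,407, over the £1,225 cap, so traveler pays £1,225 − £936.60 = £288.40.

£288.40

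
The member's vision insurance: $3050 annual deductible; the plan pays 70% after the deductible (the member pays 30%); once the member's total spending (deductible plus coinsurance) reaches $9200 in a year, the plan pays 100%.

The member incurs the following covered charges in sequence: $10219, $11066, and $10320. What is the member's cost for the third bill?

Bill 1, $10219: $3050 to deductible, leaving $7169; coinsurance $7169 × 30% = $2150.70. Member pays $5200.70; OOP now $5200.70.
Bill 2, $11066: deductible already satisfied, so member's share is 30% × $11066 = $3319.80. Cost to member: $3319.80. OOP to date $8520.50.
Bill 3, $10320: 30% coinsurance on $10320 = $3096. Adding that to $8520.50 gives $11616.50, past the $9200 cap; member pays only $9200 − $8520.50 = $679.50.

$679.50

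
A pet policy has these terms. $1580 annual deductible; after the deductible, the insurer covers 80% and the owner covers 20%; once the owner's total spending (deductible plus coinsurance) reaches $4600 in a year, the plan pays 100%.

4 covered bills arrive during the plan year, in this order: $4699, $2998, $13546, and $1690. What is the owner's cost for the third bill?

$1796.60

Claim 1 — $4699: $1580 to deductible, leaving $3119; 20% of $3119 = $623.80. Cost to owner: $2203.80. OOP to date $2203.80.
Claim 2 — $2998: 20% coinsurance on $2998 = $599.60. Owner pays $599.60; OOP now $2803.40.
Claim 3 — $13546: deductible already satisfied, so owner's share is 20% × $13546 = $2709.20. That would push OOP to $5512.60, over the $4600 cap, so owner pays $4600 − $2803.40 = $1796.60.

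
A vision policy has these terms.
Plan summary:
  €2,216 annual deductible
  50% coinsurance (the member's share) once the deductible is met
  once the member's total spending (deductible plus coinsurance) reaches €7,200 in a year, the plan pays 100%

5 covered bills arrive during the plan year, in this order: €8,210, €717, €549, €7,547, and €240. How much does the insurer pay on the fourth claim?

Bill 1, €8,210: €2,216 finishes the deductible; €5,994 goes to coinsurance; coinsurance €5,994 × 50% = €2,997. Member pays €5,213; OOP now €5,213. Plan pays €8,210 − €5,213 = €2,997.
Bill 2, €717: deductible already satisfied, so member's share is 50% × €717 = €358.50. Member owes €358.50 (running OOP €5,571.50). Plan pays €717 − €358.50 = €358.50.
Bill 3, €549: 50% coinsurance on €549 = €274.50. Member pays €274.50; OOP now €5,846. Insurer: €549 − €274.50 = €274.50.
Bill 4, €7,547: deductible already satisfied, so member's share is 50% × €7,547 = €3,773.50. OOP would hit €9,619.50 > €7,200, so the cap limits the member to €7,200 − €5,846 = €1,354. Insurer: €7,547 − €1,354 = €6,193.

€6,193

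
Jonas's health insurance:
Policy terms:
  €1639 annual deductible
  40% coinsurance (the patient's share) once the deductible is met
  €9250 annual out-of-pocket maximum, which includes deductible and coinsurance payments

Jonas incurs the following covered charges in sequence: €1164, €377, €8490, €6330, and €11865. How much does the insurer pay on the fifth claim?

#1 (€1164): fully absorbed by the deductible. Patient owes €1164 (running OOP €1164). Insurer: €1164 − €1164 = €0.
#2 (€377): fully absorbed by the deductible. Patient pays €377; OOP now €1541. Plan pays €377 − €377 = €0.
#3 (€8490): €98 to deductible, leaving €8392; patient's 40% is €3356.80. Patient owes €3454.80 (running OOP €4995.80). Insurer: €8490 − €3454.80 = €5035.20.
#4 (€6330): deductible already satisfied, so patient's share is 40% × €6330 = €2532. Patient owes €2532 (running OOP €7527.80). Plan pays €6330 − €2532 = €3798.
#5 (€11865): deductible met; 40% of €11865 = €4746. That would push OOP to €12273.80, over the €9250 cap, so patient pays €9250 − €7527.80 = €1722.20. Insurer: €11865 − €1722.20 = €10142.80.

€10142.80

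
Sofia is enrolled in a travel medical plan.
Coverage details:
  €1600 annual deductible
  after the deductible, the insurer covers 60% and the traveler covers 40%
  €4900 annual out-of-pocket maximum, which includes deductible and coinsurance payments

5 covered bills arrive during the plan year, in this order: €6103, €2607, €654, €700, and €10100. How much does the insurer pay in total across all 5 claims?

€15264

Claim 1 (€6103): deductible takes €1600, €4503 remains; 40% of €4503 = €1801.20. Traveler pays €3401.20; OOP now €3401.20. Plan pays €6103 − €3401.20 = €2701.80.
Claim 2 (€2607): deductible met; 40% of €2607 = €1042.80. Traveler owes €1042.80 (running OOP €4444). Plan pays €2607 − €1042.80 = €1564.20.
Claim 3 (€654): 40% coinsurance on €654 = €261.60. Traveler pays €261.60; OOP now €4705.60. Insurer: €654 − €261.60 = €392.40.
Claim 4 (€700): deductible met; 40% of €700 = €280. That would push OOP to €4985.60, over the €4900 cap, so traveler pays €4900 − €4705.60 = €194.40. Insurer: €700 − €194.40 = €505.60.
Claim 5 (€10100): deductible already satisfied, so traveler's share is 40% × €10100 = €4040. That would push OOP to €8940, over the €4900 cap, so traveler pays €4900 − €4900 = €0. Plan pays €10100 − €0 = €10100.
Insurer total = bills − traveler's total = €20164 − €4900 = €15264.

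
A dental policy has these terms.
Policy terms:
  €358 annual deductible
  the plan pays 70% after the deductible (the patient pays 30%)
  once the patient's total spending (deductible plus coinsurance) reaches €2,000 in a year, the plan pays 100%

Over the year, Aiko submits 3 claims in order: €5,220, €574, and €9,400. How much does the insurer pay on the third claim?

€9,388.80

#1 (€5,220): €358 finishes the deductible; €4,862 goes to coinsurance; patient's 30% is €1,458.60. Patient pays €1,816.60; OOP now €1,816.60. Insurer: €5,220 − €1,816.60 = €3,403.40.
#2 (€574): 30% coinsurance on €574 = €172.20. Patient pays €172.20; OOP now €1,988.80. Plan pays €574 − €172.20 = €401.80.
#3 (€9,400): deductible met; 30% of €9,400 = €2,820. That would push OOP to €4,808.80, over the €2,000 cap, so patient pays €2,000 − €1,988.80 = €11.20. Insurer: €9,400 − €11.20 = €9,388.80.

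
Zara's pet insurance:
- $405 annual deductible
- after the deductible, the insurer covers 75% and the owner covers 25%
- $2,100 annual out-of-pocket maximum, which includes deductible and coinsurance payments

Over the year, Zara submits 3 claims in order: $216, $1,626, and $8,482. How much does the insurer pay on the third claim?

$7,146.25

Claim 1 ($216): fully absorbed by the deductible. Owner owes $216 (running OOP $216). Insurer: $216 − $216 = $0.
Claim 2 ($1,626): deductible takes $189, $1,437 remains; 25% of $1,437 = $359.25. Owner owes $548.25 (running OOP $764.25). Insurer: $1,626 − $548.25 = $1,077.75.
Claim 3 ($8,482): deductible met; 25% of $8,482 = $2,120.50. That would push OOP to $2,884.75, over the $2,100 cap, so owner pays $2,100 − $764.25 = $1,335.75. Insurer: $8,482 − $1,335.75 = $7,146.25.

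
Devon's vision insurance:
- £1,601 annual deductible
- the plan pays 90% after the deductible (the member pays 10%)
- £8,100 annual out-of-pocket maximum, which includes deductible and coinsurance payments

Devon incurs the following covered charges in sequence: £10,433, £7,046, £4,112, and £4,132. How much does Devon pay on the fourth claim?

Claim 1 — £10,433: deductible takes £1,601, £8,832 remains; 10% of £8,832 = £883.20. Member owes £2,484.20 (running OOP £2,484.20).
Claim 2 — £7,046: 10% coinsurance on £7,046 = £704.60. Cost to member: £704.60. OOP to date £3,188.80.
Claim 3 — £4,112: 10% coinsurance on £4,112 = £411.20. Member pays £411.20; OOP now £3,600.
Claim 4 — £4,132: deductible already satisfied, so member's share is 10% × £4,132 = £413.20. Member pays £413.20; OOP now £4,013.20.

£413.20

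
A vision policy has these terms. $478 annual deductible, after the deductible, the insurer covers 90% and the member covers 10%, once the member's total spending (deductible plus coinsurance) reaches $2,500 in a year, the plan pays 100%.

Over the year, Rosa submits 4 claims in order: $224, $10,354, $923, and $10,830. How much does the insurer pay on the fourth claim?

Claim 1 ($224): entire amount goes to the deductible. Cost to member: $224. OOP to date $224. Plan pays $224 − $224 = $0.
Claim 2 ($10,354): deductible takes $254, $10,100 remains; member's 10% is $1,010. Member pays $1,264; OOP now $1,488. Insurer: $10,354 − $1,264 = $9,090.
Claim 3 ($923): deductible met; 10% of $923 = $92.30. Member pays $92.30; OOP now $1,580.30. Plan pays $923 − $92.30 = $830.70.
Claim 4 ($10,830): 10% coinsurance on $10,830 = $1,083. OOP would hit $2,663.30 > $2,500, so the cap limits the member to $2,500 − $1,580.30 = $919.70. Plan pays $10,830 − $919.70 = $9,910.30.

$9,910.30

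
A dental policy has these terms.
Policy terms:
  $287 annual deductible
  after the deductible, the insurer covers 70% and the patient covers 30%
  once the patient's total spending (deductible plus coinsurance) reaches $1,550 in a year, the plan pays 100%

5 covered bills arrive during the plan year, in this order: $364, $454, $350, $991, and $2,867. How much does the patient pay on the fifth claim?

$701.40

Claim 1 ($364): $287 to deductible, leaving $77; coinsurance $77 × 30% = $23.10. Cost to patient: $310.10. OOP to date $310.10.
Claim 2 ($454): 30% coinsurance on $454 = $136.20. Patient owes $136.20 (running OOP $446.30).
Claim 3 ($350): 30% coinsurance on $350 = $105. Patient pays $105; OOP now $551.30.
Claim 4 ($991): 30% coinsurance on $991 = $297.30. Patient pays $297.30; OOP now $848.60.
Claim 5 ($2,867): deductible already satisfied, so patient's share is 30% × $2,867 = $860.10. Adding that to $848.60 gives $1,708.70, past the $1,550 cap; patient pays only $1,550 − $848.60 = $701.40.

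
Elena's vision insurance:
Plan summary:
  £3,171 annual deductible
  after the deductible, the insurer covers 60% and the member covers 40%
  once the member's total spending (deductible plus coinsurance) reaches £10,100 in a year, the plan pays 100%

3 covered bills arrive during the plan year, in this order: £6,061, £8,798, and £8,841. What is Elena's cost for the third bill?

#1 (£6,061): £3,171 finishes the deductible; £2,890 goes to coinsurance; coinsurance £2,890 × 40% = £1,156. Cost to member: £4,327. OOP to date £4,327.
#2 (£8,798): 40% coinsurance on £8,798 = £3,519.20. Member pays £3,519.20; OOP now £7,846.20.
#3 (£8,841): 40% coinsurance on £8,841 = £3,536.40. OOP would hit £11,382.60 > £10,100, so the cap limits the member to £10,100 − £7,846.20 = £2,253.80.

£2,253.80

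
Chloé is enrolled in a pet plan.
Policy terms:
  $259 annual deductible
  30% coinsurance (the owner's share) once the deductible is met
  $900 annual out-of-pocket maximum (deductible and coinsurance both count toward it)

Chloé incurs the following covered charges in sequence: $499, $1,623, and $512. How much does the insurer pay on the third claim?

$429.90

#1 ($499): $259 finishes the deductible; $240 goes to coinsurance; owner's 30% is $72. Owner pays $331; OOP now $331. Insurer: $499 − $331 = $168.
#2 ($1,623): 30% coinsurance on $1,623 = $486.90. Owner pays $486.90; OOP now $817.90. Plan pays $1,623 − $486.90 = $1,136.10.
#3 ($512): deductible met; 30% of $512 = $153.60. Adding that to $817.90 gives $971.50, past the $900 cap; owner pays only $900 − $817.90 = $82.10. Insurer: $512 − $82.10 = $429.90.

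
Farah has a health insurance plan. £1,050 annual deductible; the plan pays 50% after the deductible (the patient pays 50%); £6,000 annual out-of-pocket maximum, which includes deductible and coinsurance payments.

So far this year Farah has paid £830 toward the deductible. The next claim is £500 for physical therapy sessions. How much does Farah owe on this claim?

£830 of the £1,050 deductible is already met, leaving £220.
After the £220 deductible portion, £500 − £220 = £280 is subject to coinsurance.
50% of £280 = £140 falls to the patient.
That puts the patient's cost at £220 + £140 = £360 before any cap.
Cumulative spending £830 + £360 = £1,190 stays under the £6,000 maximum.

£360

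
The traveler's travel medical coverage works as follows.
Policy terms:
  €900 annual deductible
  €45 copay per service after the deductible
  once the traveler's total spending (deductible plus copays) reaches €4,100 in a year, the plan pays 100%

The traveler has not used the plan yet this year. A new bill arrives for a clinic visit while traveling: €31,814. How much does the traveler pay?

€945

The full €900 deductible is still open; €900 of this bill applies to it.
That leaves €31,814 − €900 = €30,914 for the copay.
Copay on this service: €45.
So the traveler owes €900 + €45 = €945 before any cap.
Cumulative spending €0 + €945 = €945 stays under the €4,100 maximum.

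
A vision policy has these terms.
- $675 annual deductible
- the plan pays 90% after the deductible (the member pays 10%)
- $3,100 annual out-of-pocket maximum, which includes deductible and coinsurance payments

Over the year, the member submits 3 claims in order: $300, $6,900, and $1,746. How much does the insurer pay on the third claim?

Bill 1, $300: all of it applies to the deductible. Member owes $300 (running OOP $300). Plan pays $300 − $300 = $0.
Bill 2, $6,900: $375 to deductible, leaving $6,525; coinsurance $6,525 × 10% = $652.50. Member owes $1,027.50 (running OOP $1,327.50). Insurer: $6,900 − $1,027.50 = $5,872.50.
Bill 3, $1,746: deductible already satisfied, so member's share is 10% × $1,746 = $174.60. Member owes $174.60 (running OOP $1,502.10). Insurer: $1,746 − $174.60 = $1,571.40.

$1,571.40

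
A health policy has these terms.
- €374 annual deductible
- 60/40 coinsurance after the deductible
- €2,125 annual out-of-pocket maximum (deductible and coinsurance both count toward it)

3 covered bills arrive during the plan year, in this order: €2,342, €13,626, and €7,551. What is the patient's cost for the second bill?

Bill 1, €2,342: €374 to deductible, leaving €1,968; 40% of €1,968 = €787.20. Cost to patient: €1,161.20. OOP to date €1,161.20.
Bill 2, €13,626: 40% coinsurance on €13,626 = €5,450.40. That would push OOP to €6,611.60, over the €2,125 cap, so patient pays €2,125 − €1,161.20 = €963.80.

€963.80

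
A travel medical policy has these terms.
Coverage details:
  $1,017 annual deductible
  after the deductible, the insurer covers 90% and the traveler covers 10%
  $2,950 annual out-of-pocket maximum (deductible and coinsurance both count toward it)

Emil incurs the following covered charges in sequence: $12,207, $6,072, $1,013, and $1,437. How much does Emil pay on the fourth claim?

$105.50

Bill 1, $12,207: deductible takes $1,017, $11,190 remains; coinsurance $11,190 × 10% = $1,119. Traveler owes $2,136 (running OOP $2,136).
Bill 2, $6,072: deductible met; 10% of $6,072 = $607.20. Cost to traveler: $607.20. OOP to date $2,743.20.
Bill 3, $1,013: 10% coinsurance on $1,013 = $101.30. Traveler pays $101.30; OOP now $2,844.50.
Bill 4, $1,437: deductible already satisfied, so traveler's share is 10% × $1,437 = $143.70. Adding that to $2,844.50 gives $2,988.20, past the $2,950 cap; traveler pays only $2,950 − $2,844.50 = $105.50.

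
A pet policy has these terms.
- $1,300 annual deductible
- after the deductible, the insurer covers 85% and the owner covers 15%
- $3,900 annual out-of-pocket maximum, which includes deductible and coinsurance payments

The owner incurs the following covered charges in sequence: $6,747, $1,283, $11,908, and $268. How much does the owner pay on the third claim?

Bill 1, $6,747: $1,300 to deductible, leaving $5,447; owner's 15% is $817.05. Owner owes $2,117.05 (running OOP $2,117.05).
Bill 2, $1,283: deductible met; 15% of $1,283 = $192.45. Cost to owner: $192.45. OOP to date $2,309.50.
Bill 3, $11,908: deductible already satisfied, so owner's share is 15% × $11,908 = $1,786.20. OOP would hit $4,095.70 > $3,900, so the cap limits the owner to $3,900 − $2,309.50 = $1,590.50.

$1,590.50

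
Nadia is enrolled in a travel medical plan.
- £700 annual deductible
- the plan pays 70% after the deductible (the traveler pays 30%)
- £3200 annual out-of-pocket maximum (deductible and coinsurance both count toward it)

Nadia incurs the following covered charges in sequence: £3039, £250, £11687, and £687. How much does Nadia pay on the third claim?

Bill 1, £3039: £700 to deductible, leaving £2339; traveler's 30% is £701.70. Traveler pays £1401.70; OOP now £1401.70.
Bill 2, £250: 30% coinsurance on £250 = £75. Traveler owes £75 (running OOP £1476.70).
Bill 3, £11687: deductible already satisfied, so traveler's share is 30% × £11687 = £3506.10. That would push OOP to £4982.80, over the £3200 cap, so traveler pays £3200 − £1476.70 = £1723.30.

£1723.30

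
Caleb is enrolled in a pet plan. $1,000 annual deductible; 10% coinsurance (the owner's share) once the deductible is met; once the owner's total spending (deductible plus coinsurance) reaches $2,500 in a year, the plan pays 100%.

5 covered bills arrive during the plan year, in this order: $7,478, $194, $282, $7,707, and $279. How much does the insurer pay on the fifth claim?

$251.10

Bill 1, $7,478: $1,000 to deductible, leaving $6,478; coinsurance $6,478 × 10% = $647.80. Cost to owner: $1,647.80. OOP to date $1,647.80. Insurer: $7,478 − $1,647.80 = $5,830.20.
Bill 2, $194: 10% coinsurance on $194 = $19.40. Owner pays $19.40; OOP now $1,667.20. Insurer: $194 − $19.40 = $174.60.
Bill 3, $282: deductible met; 10% of $282 = $28.20. Cost to owner: $28.20. OOP to date $1,695.40. Insurer: $282 − $28.20 = $253.80.
Bill 4, $7,707: deductible already satisfied, so owner's share is 10% × $7,707 = $770.70. Owner pays $770.70; OOP now $2,466.10. Plan pays $7,707 − $770.70 = $6,936.30.
Bill 5, $279: 10% coinsurance on $279 = $27.90. Owner owes $27.90 (running OOP $2,494). Plan pays $279 − $27.90 = $251.10.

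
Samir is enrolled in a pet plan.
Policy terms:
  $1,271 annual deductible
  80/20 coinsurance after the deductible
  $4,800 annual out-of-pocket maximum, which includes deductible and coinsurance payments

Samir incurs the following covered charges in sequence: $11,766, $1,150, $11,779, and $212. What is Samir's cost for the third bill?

$1,200

#1 ($11,766): $1,271 finishes the deductible; $10,495 goes to coinsurance; owner's 20% is $2,099. Cost to owner: $3,370. OOP to date $3,370.
#2 ($1,150): deductible met; 20% of $1,150 = $230. Cost to owner: $230. OOP to date $3,600.
#3 ($11,779): 20% coinsurance on $11,779 = $2,355.80. Adding that to $3,600 gives $5,955.80, past the $4,800 cap; owner pays only $4,800 − $3,600 = $1,200.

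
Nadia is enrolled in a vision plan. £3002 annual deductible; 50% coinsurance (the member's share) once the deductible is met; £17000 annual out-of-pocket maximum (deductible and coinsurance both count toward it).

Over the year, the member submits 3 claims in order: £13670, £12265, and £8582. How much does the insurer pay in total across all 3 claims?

£17517

Claim 1 (£13670): £3002 finishes the deductible; £10668 goes to coinsurance; member's 50% is £5334. Cost to member: £8336. OOP to date £8336. Insurer: £13670 − £8336 = £5334.
Claim 2 (£12265): deductible already satisfied, so member's share is 50% × £12265 = £6132.50. Member owes £6132.50 (running OOP £14468.50). Plan pays £12265 − £6132.50 = £6132.50.
Claim 3 (£8582): deductible already satisfied, so member's share is 50% × £8582 = £4291. That would push OOP to £18759.50, over the £17000 cap, so member pays £17000 − £14468.50 = £2531.50. Plan pays £8582 − £2531.50 = £6050.50.
Insurer total: £5334 + £6132.50 + £6050.50 = £17517.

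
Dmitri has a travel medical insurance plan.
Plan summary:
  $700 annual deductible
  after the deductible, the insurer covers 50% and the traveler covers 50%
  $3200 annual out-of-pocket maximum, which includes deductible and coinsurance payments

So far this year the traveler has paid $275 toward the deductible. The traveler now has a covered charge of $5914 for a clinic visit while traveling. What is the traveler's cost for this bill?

$2925

Deductible still to meet: $700 − $275 = $425.
The remaining $5489 (= $5914 − $425) moves to coinsurance.
Traveler's 50% share of $5489 is $2744.50.
Traveler responsibility before any cap: $425 + $2744.50 = $3169.50.
That would bring total out-of-pocket to $3444.50, past the $3200 cap. The traveler is capped at $3200 − $275 = $2925 on this claim.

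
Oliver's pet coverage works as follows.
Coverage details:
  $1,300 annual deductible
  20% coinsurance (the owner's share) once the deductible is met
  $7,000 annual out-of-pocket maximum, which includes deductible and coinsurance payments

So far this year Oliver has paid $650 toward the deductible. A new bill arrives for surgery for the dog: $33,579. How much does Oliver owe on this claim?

$6,350

Remaining deductible: $1,300 − $650 = $650.
After the $650 deductible portion, $33,579 − $650 = $32,929 is subject to coinsurance.
Coinsurance: $32,929 × 20% = $6,585.80.
So the owner owes $650 + $6,585.80 = $7,235.80 before any cap.
Adding $7,235.80 to the $650 already spent would give $7,885.80, which exceeds the $7,000 cap; the owner pays just $7,000 − $650 = $6,350.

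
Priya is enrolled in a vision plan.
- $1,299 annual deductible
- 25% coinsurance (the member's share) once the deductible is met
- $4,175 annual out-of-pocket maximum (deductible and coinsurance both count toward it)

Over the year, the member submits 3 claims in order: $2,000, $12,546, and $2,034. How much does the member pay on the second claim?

$2,700.75

Bill 1, $2,000: $1,299 finishes the deductible; $701 goes to coinsurance; member's 25% is $175.25. Member owes $1,474.25 (running OOP $1,474.25).
Bill 2, $12,546: deductible met; 25% of $12,546 = $3,136.50. Adding that to $1,474.25 gives $4,610.75, past the $4,175 cap; member pays only $4,175 − $1,474.25 = $2,700.75.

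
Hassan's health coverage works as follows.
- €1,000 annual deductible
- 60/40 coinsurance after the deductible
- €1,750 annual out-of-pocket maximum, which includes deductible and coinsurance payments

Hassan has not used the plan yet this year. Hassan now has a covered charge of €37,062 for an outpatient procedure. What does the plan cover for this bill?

€35,312

Deductible not yet touched, so the first €1,000 of the bill goes to the deductible.
After the €1,000 deductible portion, €37,062 − €1,000 = €36,062 is subject to coinsurance.
Coinsurance: €36,062 × 40% = €14,424.80.
Patient responsibility before any cap: €1,000 + €14,424.80 = €15,424.80.
Adding €15,424.80 to the €0 already spent would give €15,424.80, which exceeds the €1,750 cap; the patient pays just €1,750 − €0 = €1,750.
Insurer pays the balance: €37,062 − €1,750 = €35,312.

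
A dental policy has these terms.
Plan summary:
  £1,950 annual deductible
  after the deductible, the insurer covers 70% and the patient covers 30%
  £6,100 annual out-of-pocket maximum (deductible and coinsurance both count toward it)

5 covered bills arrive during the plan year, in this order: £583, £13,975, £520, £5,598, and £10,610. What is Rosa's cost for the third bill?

#1 (£583): all of it applies to the deductible. Cost to patient: £583. OOP to date £583.
#2 (£13,975): £1,367 finishes the deductible; £12,608 goes to coinsurance; coinsurance £12,608 × 30% = £3,782.40. Patient pays £5,149.40; OOP now £5,732.40.
#3 (£520): 30% coinsurance on £520 = £156. Patient pays £156; OOP now £5,888.40.

£156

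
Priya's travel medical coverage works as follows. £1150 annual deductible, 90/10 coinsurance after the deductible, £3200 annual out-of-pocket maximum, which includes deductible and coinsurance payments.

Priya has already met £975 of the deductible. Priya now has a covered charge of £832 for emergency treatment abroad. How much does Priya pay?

Remaining deductible: £1150 − £975 = £175.
The remaining £657 (= £832 − £175) moves to coinsurance.
10% of £657 = £65.70 falls to the traveler.
That puts the traveler's cost at £175 + £65.70 = £240.70 before any cap.
Year-to-date out-of-pocket becomes £975 + £240.70 = £1215.70, still under the £3200 maximum, so no cap applies.

£240.70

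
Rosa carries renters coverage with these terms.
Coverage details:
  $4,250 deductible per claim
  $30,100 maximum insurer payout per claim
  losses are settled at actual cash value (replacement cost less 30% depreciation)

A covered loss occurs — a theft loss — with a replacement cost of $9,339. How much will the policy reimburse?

At 30% depreciation, ACV = $9,339 − $2,801.70 = $6,537.30.
Subtract the deductible: $6,537.30 − $4,250 = $2,287.30.
$2,287.30 is within the $30,100 limit, so the insurer pays $2,287.30.

$2,287.30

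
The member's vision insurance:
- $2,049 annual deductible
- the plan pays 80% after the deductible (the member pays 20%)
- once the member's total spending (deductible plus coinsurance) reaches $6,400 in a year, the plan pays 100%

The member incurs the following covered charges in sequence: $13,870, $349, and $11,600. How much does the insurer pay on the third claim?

$9,683

Bill 1, $13,870: $2,049 finishes the deductible; $11,821 goes to coinsurance; member's 20% is $2,364.20. Cost to member: $4,413.20. OOP to date $4,413.20. Plan pays $13,870 − $4,413.20 = $9,456.80.
Bill 2, $349: deductible already satisfied, so member's share is 20% × $349 = $69.80. Member owes $69.80 (running OOP $4,483). Insurer: $349 − $69.80 = $279.20.
Bill 3, $11,600: deductible already satisfied, so member's share is 20% × $11,600 = $2,320. Adding that to $4,483 gives $6,803, past the $6,400 cap; member pays only $6,400 − $4,483 = $1,917. Plan pays $11,600 − $1,917 = $9,683.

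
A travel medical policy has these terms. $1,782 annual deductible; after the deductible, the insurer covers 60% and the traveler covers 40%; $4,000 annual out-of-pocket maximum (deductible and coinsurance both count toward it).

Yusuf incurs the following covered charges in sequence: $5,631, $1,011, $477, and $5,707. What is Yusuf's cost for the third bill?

$190.80

#1 ($5,631): $1,782 finishes the deductible; $3,849 goes to coinsurance; traveler's 40% is $1,539.60. Traveler pays $3,321.60; OOP now $3,321.60.
#2 ($1,011): 40% coinsurance on $1,011 = $404.40. Traveler pays $404.40; OOP now $3,726.
#3 ($477): deductible already satisfied, so traveler's share is 40% × $477 = $190.80. Cost to traveler: $190.80. OOP to date $3,916.80.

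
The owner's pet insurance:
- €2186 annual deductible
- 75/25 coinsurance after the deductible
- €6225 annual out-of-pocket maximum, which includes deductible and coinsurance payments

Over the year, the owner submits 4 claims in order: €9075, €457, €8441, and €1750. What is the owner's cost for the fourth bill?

€92.25

Claim 1 — €9075: €2186 finishes the deductible; €6889 goes to coinsurance; coinsurance €6889 × 25% = €1722.25. Owner pays €3908.25; OOP now €3908.25.
Claim 2 — €457: deductible already satisfied, so owner's share is 25% × €457 = €114.25. Cost to owner: €114.25. OOP to date €4022.50.
Claim 3 — €8441: deductible already satisfied, so owner's share is 25% × €8441 = €2110.25. Owner pays €2110.25; OOP now €6132.75.
Claim 4 — €1750: 25% coinsurance on €1750 = €437.50. OOP would hit €6570.25 > €6225, so the cap limits the owner to €6225 − €6132.75 = €92.25.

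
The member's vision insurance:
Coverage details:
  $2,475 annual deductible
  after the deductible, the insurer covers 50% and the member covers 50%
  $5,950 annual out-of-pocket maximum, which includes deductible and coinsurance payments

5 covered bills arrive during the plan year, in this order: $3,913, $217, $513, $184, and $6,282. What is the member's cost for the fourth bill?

Claim 1 — $3,913: deductible takes $2,475, $1,438 remains; coinsurance $1,438 × 50% = $719. Member pays $3,194; OOP now $3,194.
Claim 2 — $217: deductible already satisfied, so member's share is 50% × $217 = $108.50. Cost to member: $108.50. OOP to date $3,302.50.
Claim 3 — $513: 50% coinsurance on $513 = $256.50. Cost to member: $256.50. OOP to date $3,559.
Claim 4 — $184: deductible met; 50% of $184 = $92. Cost to member: $92. OOP to date $3,651.

$92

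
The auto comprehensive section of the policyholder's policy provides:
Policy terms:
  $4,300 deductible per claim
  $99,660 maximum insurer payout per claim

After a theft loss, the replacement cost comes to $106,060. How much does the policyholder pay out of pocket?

Subtract the deductible: $106,060 − $4,300 = $101,760.
Since $101,760 > $99,660, the payout is capped at $99,660.
Out of pocket: $106,060 − $99,660 = $6,400.

$6,400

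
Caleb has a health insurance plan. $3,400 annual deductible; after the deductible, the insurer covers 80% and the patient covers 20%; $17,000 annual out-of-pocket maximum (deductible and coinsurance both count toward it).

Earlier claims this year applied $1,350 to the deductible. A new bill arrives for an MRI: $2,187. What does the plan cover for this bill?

Remaining deductible: $3,400 − $1,350 = $2,050.
That leaves $2,187 − $2,050 = $137 for coinsurance.
20% of $137 = $27.40 falls to the patient.
That puts the patient's cost at $2,050 + $27.40 = $2,077.40 before any cap.
Cumulative spending $1,350 + $2,077.40 = $3,427.40 stays under the $17,000 maximum.
The plan picks up $2,187 − $2,077.40 = $109.60.

$109.60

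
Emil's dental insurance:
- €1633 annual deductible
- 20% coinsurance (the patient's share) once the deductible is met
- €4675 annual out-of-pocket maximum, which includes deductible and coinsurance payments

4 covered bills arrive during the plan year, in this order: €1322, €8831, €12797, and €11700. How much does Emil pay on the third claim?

€1338

Claim 1 — €1322: all of it applies to the deductible. Cost to patient: €1322. OOP to date €1322.
Claim 2 — €8831: €311 finishes the deductible; €8520 goes to coinsurance; patient's 20% is €1704. Patient owes €2015 (running OOP €3337).
Claim 3 — €12797: deductible met; 20% of €12797 = €2559.40. Adding that to €3337 gives €5896.40, past the €4675 cap; patient pays only €4675 − €3337 = €1338.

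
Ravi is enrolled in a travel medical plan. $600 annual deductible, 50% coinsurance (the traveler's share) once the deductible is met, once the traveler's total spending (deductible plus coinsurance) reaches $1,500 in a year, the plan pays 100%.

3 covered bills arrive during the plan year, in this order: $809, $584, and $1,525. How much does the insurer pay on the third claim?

Bill 1, $809: $600 to deductible, leaving $209; 50% of $209 = $104.50. Traveler pays $704.50; OOP now $704.50. Plan pays $809 − $704.50 = $104.50.
Bill 2, $584: 50% coinsurance on $584 = $292. Traveler pays $292; OOP now $996.50. Plan pays $584 − $292 = $292.
Bill 3, $1,525: 50% coinsurance on $1,525 = $762.50. That would push OOP to $1,759, over the $1,500 cap, so traveler pays $1,500 − $996.50 = $503.50. Plan pays $1,525 − $503.50 = $1,021.50.

$1,021.50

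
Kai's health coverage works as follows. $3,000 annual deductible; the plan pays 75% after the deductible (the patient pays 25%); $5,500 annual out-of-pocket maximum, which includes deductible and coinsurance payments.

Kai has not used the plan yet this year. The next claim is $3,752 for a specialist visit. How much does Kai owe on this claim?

$3,188

Nothing has been paid toward the $3,000 deductible, so the first $3,000 of this charge is applied there.
The remaining $752 (= $3,752 − $3,000) moves to coinsurance.
Coinsurance: $752 × 25% = $188.
So the patient owes $3,000 + $188 = $3,188 before any cap.
Cumulative spending $0 + $3,188 = $3,188 stays under the $5,500 maximum.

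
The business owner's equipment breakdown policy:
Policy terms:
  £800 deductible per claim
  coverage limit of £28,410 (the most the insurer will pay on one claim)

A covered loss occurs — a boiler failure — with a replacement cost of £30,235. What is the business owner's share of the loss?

Less the £800 deductible: £30,235 − £800 = £29,435.
The £28,410 per-incident cap binds; insurer pays £28,410.
The business owner bears the rest of the original loss: £30,235 − £28,410 = £1,825.

£1,825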